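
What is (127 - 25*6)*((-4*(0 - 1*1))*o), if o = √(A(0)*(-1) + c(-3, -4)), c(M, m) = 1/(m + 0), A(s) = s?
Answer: -46*I ≈ -46.0*I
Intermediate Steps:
c(M, m) = 1/m
o = I/2 (o = √(0*(-1) + 1/(-4)) = √(0 - ¼) = √(-¼) = I/2 ≈ 0.5*I)
(127 - 25*6)*((-4*(0 - 1*1))*o) = (127 - 25*6)*((-4*(0 - 1*1))*(I/2)) = (127 - 150)*((-4*(0 - 1))*(I/2)) = -23*(-4*(-1))*I/2 = -92*I/2 = -46*I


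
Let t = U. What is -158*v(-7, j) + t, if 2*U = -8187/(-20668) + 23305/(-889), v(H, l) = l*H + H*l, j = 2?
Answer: 162097452999/36747704 ≈ 4411.1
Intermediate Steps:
v(H, l) = 2*H*l (v(H, l) = H*l + H*l = 2*H*l)
U = -474389497/36747704 (U = (-8187/(-20668) + 23305/(-889))/2 = (-8187*(-1/20668) + 23305*(-1/889))/2 = (8187/20668 - 23305/889)/2 = (½)*(-474389497/18373852) = -474389497/36747704 ≈ -12.909)
t = -474389497/36747704 ≈ -12.909
-158*v(-7, j) + t = -316*(-7)*2 - 474389497/36747704 = -158*(-28) - 474389497/36747704 = 4424 - 474389497/36747704 = 162097452999/36747704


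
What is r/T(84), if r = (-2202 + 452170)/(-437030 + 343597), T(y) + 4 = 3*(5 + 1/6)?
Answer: -899936/2148959 ≈ -0.41878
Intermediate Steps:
T(y) = 23/2 (T(y) = -4 + 3*(5 + 1/6) = -4 + 3*(5 + ⅙) = -4 + 3*(31/6) = -4 + 31/2 = 23/2)
r = -449968/93433 (r = 449968/(-93433) = 449968*(-1/93433) = -449968/93433 ≈ -4.8159)
r/T(84) = -449968/(93433*23/2) = -449968/93433*2/23 = -899936/2148959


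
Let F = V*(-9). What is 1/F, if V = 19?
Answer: -1/171 ≈ -0.0058480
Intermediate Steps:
F = -171 (F = 19*(-9) = -171)
1/F = 1/(-171) = -1/171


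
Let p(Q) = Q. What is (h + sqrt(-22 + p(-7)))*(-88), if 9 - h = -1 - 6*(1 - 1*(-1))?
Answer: -1936 - 88*I*sqrt(29) ≈ -1936.0 - 473.89*I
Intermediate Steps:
h = 22 (h = 9 - (-1 - 6*(1 - 1*(-1))) = 9 - (-1 - 6*(1 + 1)) = 9 - (-1 - 6*2) = 9 - (-1 - 12) = 9 - 1*(-13) = 9 + 13 = 22)
(h + sqrt(-22 + p(-7)))*(-88) = (22 + sqrt(-22 - 7))*(-88) = (22 + sqrt(-29))*(-88) = (22 + I*sqrt(29))*(-88) = -1936 - 88*I*sqrt(29)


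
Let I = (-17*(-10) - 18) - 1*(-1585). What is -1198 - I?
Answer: -2935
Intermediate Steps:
I = 1737 (I = (170 - 18) + 1585 = 152 + 1585 = 1737)
-1198 - I = -1198 - 1*1737 = -1198 - 1737 = -2935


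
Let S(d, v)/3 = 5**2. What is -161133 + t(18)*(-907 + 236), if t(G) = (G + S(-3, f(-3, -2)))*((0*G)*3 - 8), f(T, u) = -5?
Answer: 338091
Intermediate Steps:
S(d, v) = 75 (S(d, v) = 3*5**2 = 3*25 = 75)
t(G) = -600 - 8*G (t(G) = (G + 75)*((0*G)*3 - 8) = (75 + G)*(0*3 - 8) = (75 + G)*(0 - 8) = (75 + G)*(-8) = -600 - 8*G)
-161133 + t(18)*(-907 + 236) = -161133 + (-600 - 8*18)*(-907 + 236) = -161133 + (-600 - 144)*(-671) = -161133 - 744*(-671) = -161133 + 499224 = 338091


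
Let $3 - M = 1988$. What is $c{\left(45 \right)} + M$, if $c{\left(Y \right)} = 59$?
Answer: $-1926$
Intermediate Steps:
$M = -1985$ ($M = 3 - 1988 = -1985$)
$c{\left(45 \right)} + M = 59 - 1985 = -1926$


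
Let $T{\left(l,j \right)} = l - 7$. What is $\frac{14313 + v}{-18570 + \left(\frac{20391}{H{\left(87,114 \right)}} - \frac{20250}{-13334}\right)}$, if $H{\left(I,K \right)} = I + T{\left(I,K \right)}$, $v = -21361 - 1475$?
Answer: $\frac{1054379383}{2281999562} \approx 0.46204$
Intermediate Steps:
$T{\left(l,j \right)} = -7 + l$ ($T{\left(l,j \right)} = l - 7 = -7 + l$)
$v = -22836$
$H{\left(I,K \right)} = -7 + 2 I$ ($H{\left(I,K \right)} = I + \left(-7 + I\right) = -7 + 2 I$)
$\frac{14313 + v}{-18570 + \left(\frac{20391}{H{\left(87,114 \right)}} - \frac{20250}{-13334}\right)} = \frac{14313 - 22836}{-18570 - \left(- \frac{10125}{6667} - \frac{20391}{-7 + 2 \cdot 87}\right)} = - \frac{8523}{-18570 - \left(- \frac{10125}{6667} - \frac{20391}{-7 + 174}\right)} = - \frac{8523}{-18570 + \left(\frac{20391}{167} + \frac{10125}{6667}\right)} = - \frac{8523}{-18570 + \frac{137637672}{1113389}} = - \frac{8523}{- \frac{20537996058}{1113389}} = \left(-8523\right) \left(- \frac{1113389}{20537996058}\right) = \frac{1054379383}{2281999562}$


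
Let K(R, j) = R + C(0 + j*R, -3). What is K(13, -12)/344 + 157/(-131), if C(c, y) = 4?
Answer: -51781/45064 ≈ -1.1491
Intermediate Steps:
K(R, j) = 4 + R (K(R, j) = R + 4 = 4 + R)
K(13, -12)/344 + 157/(-131) = (4 + 13)/344 + 157/(-131) = 17*(1/344) + 157*(-1/131) = 17/344 - 157/131 = -51781/45064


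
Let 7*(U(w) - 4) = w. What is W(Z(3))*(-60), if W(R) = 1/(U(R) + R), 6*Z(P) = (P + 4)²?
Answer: -9/2 ≈ -4.5000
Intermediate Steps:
U(w) = 4 + w/7
Z(P) = (4 + P)²/6 (Z(P) = (P + 4)²/6 = (4 + P)²/6)
W(R) = 1/(4 + 8*R/7) (W(R) = 1/((4 + R/7) + R) = 1/(4 + 8*R/7))
W(Z(3))*(-60) = (7/(4*(7 + 2*((4 + 3)²/6))))*(-60) = (7/(4*(7 + 2*((⅙)*7²))))*(-60) = (7/(4*(7 + 2*((⅙)*49))))*(-60) = (7/(4*(7 + 2*(49/6))))*(-60) = (7/(4*(7 + 49/3)))*(-60) = (7/(4*(70/3)))*(-60) = ((7/4)*(3/70))*(-60) = (3/40)*(-60) = -9/2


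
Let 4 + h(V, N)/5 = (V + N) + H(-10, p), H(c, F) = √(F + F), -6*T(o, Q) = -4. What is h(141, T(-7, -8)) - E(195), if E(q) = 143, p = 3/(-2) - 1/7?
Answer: 1636/3 + 5*I*√161/7 ≈ 545.33 + 9.0633*I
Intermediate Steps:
p = -23/14 (p = 3*(-½) - 1*⅐ = -3/2 - ⅐ = -23/14 ≈ -1.6429)
T(o, Q) = ⅔ (T(o, Q) = -⅙*(-4) = ⅔)
H(c, F) = √2*√F (H(c, F) = √(2*F) = √2*√F)
h(V, N) = -20 + 5*N + 5*V + 5*I*√161/7 (h(V, N) = -20 + 5*((V + N) + √2*√(-23/14)) = -20 + 5*((N + V) + √2*(I*√322/14)) = -20 + 5*((N + V) + I*√161/7) = -20 + 5*(N + V + I*√161/7) = -20 + (5*N + 5*V + 5*I*√161/7) = -20 + 5*N + 5*V + 5*I*√161/7)
h(141, T(-7, -8)) - E(195) = (-20 + 5*(⅔) + 5*141 + 5*I*√161/7) - 1*143 = (-20 + 10/3 + 705 + 5*I*√161/7) - 143 = (2065/3 + 5*I*√161/7) - 143 = 1636/3 + 5*I*√161/7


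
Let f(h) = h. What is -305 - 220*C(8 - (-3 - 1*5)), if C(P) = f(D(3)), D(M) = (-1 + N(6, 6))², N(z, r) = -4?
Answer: -5805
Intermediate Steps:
D(M) = 25 (D(M) = (-1 - 4)² = (-5)² = 25)
C(P) = 25
-305 - 220*C(8 - (-3 - 1*5)) = -305 - 220*25 = -305 - 5500 = -5805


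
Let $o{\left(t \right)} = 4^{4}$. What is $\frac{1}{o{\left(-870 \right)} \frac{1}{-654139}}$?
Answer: $- \frac{654139}{256} \approx -2555.2$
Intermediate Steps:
$o{\left(t \right)} = 256$
$\frac{1}{o{\left(-870 \right)} \frac{1}{-654139}} = \frac{1}{256 \frac{1}{-654139}} = \frac{1}{256 \left(- \frac{1}{654139}\right)} = \frac{1}{- \frac{256}{654139}} = - \frac{654139}{256}$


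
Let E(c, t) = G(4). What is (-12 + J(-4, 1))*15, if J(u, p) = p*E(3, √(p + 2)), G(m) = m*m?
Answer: 60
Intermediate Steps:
G(m) = m²
E(c, t) = 16 (E(c, t) = 4² = 16)
J(u, p) = 16*p (J(u, p) = p*16 = 16*p)
(-12 + J(-4, 1))*15 = (-12 + 16*1)*15 = (-12 + 16)*15 = 4*15 = 60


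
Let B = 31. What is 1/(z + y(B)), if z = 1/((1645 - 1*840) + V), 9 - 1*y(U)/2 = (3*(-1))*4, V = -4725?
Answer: 3920/164639 ≈ 0.023810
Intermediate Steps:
y(U) = 42 (y(U) = 18 - 2*3*(-1)*4 = 18 - (-6)*4 = 18 - 2*(-12) = 18 + 24 = 42)
z = -1/3920 (z = 1/((1645 - 1*840) - 4725) = 1/((1645 - 840) - 4725) = 1/(805 - 4725) = 1/(-3920) = -1/3920 ≈ -0.00025510)
1/(z + y(B)) = 1/(-1/3920 + 42) = 1/(164639/3920) = 3920/164639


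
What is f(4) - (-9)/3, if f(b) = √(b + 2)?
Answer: 3 + √6 ≈ 5.4495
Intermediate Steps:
f(b) = √(2 + b)
f(4) - (-9)/3 = √(2 + 4) - (-9)/3 = √6 - (-9)/3 = √6 - 9*(-⅓) = √6 + 3 = 3 + √6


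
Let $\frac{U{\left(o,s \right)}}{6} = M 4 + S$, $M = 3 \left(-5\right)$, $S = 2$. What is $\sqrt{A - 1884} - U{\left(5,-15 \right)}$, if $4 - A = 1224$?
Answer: $348 + 4 i \sqrt{194} \approx 348.0 + 55.714 i$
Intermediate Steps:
$A = -1220$ ($A = 4 - 1224 = -1220$)
$M = -15$
$U{\left(o,s \right)} = -348$ ($U{\left(o,s \right)} = 6 \left(\left(-15\right) 4 + 2\right) = 6 \left(-60 + 2\right) = 6 \left(-58\right) = -348$)
$\sqrt{A - 1884} - U{\left(5,-15 \right)} = \sqrt{-1220 - 1884} - -348 = \sqrt{-3104} + 348 = 4 i \sqrt{194} + 348 = 348 + 4 i \sqrt{194}$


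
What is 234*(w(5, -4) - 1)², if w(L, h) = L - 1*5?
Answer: 234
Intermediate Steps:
w(L, h) = -5 + L (w(L, h) = L - 5 = -5 + L)
234*(w(5, -4) - 1)² = 234*((-5 + 5) - 1)² = 234*(0 - 1)² = 234*(-1)² = 234*1 = 234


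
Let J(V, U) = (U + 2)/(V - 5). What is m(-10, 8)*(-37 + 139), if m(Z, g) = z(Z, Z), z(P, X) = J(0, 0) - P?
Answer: 4896/5 ≈ 979.20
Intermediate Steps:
J(V, U) = (2 + U)/(-5 + V)
z(P, X) = -⅖ - P (z(P, X) = (2 + 0)/(-5 + 0) - P = 2/(-5) - P = -⅕*2 - P = -⅖ - P)
m(Z, g) = -⅖ - Z
m(-10, 8)*(-37 + 139) = (-⅖ - 1*(-10))*(-37 + 139) = (-⅖ + 10)*102 = (48/5)*102 = 4896/5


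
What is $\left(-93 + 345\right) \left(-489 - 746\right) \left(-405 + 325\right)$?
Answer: $24897600$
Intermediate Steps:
$\left(-93 + 345\right) \left(-489 - 746\right) \left(-405 + 325\right) = 252 \left(\left(-1235\right) \left(-80\right)\right) = 252 \cdot 98800 = 24897600$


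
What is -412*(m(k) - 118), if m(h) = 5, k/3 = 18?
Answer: 46556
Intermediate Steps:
k = 54 (k = 3*18 = 54)
-412*(m(k) - 118) = -412*(5 - 118) = -412*(-113) = 46556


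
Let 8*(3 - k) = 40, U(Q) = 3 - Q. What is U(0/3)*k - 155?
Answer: -161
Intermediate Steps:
k = -2 (k = 3 - 1/8*40 = 3 - 5 = -2)
U(0/3)*k - 155 = (3 - 0/3)*(-2) - 155 = (3 - 1*0)*(-2) - 155 = (3 + 0)*(-2) - 155 = 3*(-2) - 155 = -6 - 155 = -161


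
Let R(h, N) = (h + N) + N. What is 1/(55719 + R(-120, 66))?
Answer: 1/55731 ≈ 1.7943e-5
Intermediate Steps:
R(h, N) = h + 2*N (R(h, N) = (N + h) + N = h + 2*N)
1/(55719 + R(-120, 66)) = 1/(55719 + (-120 + 2*66)) = 1/(55719 + (-120 + 132)) = 1/(55719 + 12) = 1/55731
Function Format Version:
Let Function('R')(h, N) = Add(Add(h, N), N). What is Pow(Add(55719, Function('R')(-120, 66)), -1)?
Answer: Rational(1, 55731) ≈ 1.7943e-5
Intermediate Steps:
Function('R')(h, N) = Add(h, Mul(2, N)) (Function('R')(h, N) = Add(Add(N, h), N) = Add(h, Mul(2, N)))
Pow(Add(55719, Function('R')(-120, 66)), -1) = Pow(Add(55719, Add(-120, Mul(2, 66))), -1) = Pow(Add(55719, Add(-120, 132)), -1) = Pow(Add(55719, 12), -1) = Pow(55731, -1) = Rational(1, 55731)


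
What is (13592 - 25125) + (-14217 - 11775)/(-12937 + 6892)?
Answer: -23230331/2015 ≈ -11529.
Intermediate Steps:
(13592 - 25125) + (-14217 - 11775)/(-12937 + 6892) = -11533 - 25992/(-6045) = -11533 - 25992*(-1/6045) = -11533 + 8664/2015 = -23230331/2015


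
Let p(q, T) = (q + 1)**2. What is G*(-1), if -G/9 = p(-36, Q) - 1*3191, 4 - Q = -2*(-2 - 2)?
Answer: -17694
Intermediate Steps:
Q = -4 (Q = 4 - (-2)*(-2 - 2) = 4 - (-2)*(-4) = 4 - 1*8 = 4 - 8 = -4)
p(q, T) = (1 + q)**2
G = 17694 (G = -9*((1 - 36)**2 - 1*3191) = -9*((-35)**2 - 3191) = -9*(1225 - 3191) = -9*(-1966) = 17694)
G*(-1) = 17694*(-1) = -17694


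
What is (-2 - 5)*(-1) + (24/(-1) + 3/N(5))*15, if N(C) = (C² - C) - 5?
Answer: -350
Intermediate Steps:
N(C) = -5 + C² - C
(-2 - 5)*(-1) + (24/(-1) + 3/N(5))*15 = (-2 - 5)*(-1) + (24/(-1) + 3/(-5 + 5² - 1*5))*15 = -7*(-1) + (24*(-1) + 3/(-5 + 25 - 5))*15 = 7 + (-24 + 3/15)*15 = 7 + (-24 + 3*(1/15))*15 = 7 + (-24 + ⅕)*15 = 7 - 119/5*15 = 7 - 357 = -350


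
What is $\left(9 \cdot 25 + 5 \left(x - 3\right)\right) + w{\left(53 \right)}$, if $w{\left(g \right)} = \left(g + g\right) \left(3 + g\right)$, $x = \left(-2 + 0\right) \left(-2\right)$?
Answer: $6166$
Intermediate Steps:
$x = 4$ ($x = \left(-2\right) \left(-2\right) = 4$)
$w{\left(g \right)} = 2 g \left(3 + g\right)$
$\left(9 \cdot 25 + 5 \left(x - 3\right)\right) + w{\left(53 \right)} = \left(9 \cdot 25 + 5 \left(4 - 3\right)\right) + 2 \cdot 53 \left(3 + 53\right) = \left(225 + 5 \cdot 1\right) + 2 \cdot 53 \cdot 56 = \left(225 + 5\right) + 5936 = 230 + 5936 = 6166$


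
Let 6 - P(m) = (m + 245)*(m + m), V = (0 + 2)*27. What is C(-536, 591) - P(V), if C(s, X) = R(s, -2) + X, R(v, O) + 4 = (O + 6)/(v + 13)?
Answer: 17192575/523 ≈ 32873.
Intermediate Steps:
R(v, O) = -4 + (6 + O)/(13 + v) (R(v, O) = -4 + (O + 6)/(v + 13) = -4 + (6 + O)/(13 + v))
C(s, X) = X + (-48 - 4*s)/(13 + s) (C(s, X) = (-46 - 2 - 4*s)/(13 + s) + X = (-48 - 4*s)/(13 + s) + X = X + (-48 - 4*s)/(13 + s))
V = 54 (V = 2*27 = 54)
P(m) = 6 - 2*m*(245 + m) (P(m) = 6 - (m + 245)*(m + m) = 6 - (245 + m)*2*m = 6 - 2*m*(245 + m))
C(-536, 591) - P(V) = (-48 - 4*(-536) + 591*(13 - 536))/(13 - 536) - (6 - 490*54 - 2*54²) = (-48 + 2144 + 591*(-523))/(-523) - (6 - 26460 - 2*2916) = -(-48 + 2144 - 309093)/523 - (6 - 26460 - 5832) = -1/523*(-306997) - 1*(-32286) = 306997/523 + 32286 = 17192575/523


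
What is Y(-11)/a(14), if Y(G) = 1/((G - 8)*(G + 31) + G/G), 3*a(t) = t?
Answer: -3/5306 ≈ -0.00056540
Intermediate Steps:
a(t) = t/3
Y(G) = 1/(1 + (-8 + G)*(31 + G)) (Y(G) = 1/((-8 + G)*(31 + G) + 1) = 1/(1 + (-8 + G)*(31 + G)))
Y(-11)/a(14) = 1/((-247 + (-11)**2 + 23*(-11))*(((1/3)*14))) = 1/((-247 + 121 - 253)*(14/3)) = (3/14)/(-379) = -1/379*3/14 = -3/5306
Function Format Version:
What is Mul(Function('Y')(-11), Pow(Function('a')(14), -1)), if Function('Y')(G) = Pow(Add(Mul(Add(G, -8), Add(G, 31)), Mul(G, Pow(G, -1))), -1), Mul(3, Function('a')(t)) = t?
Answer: Rational(-3, 5306) ≈ -0.00056540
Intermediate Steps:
Function('a')(t) = Mul(Rational(1, 3), t)
Function('Y')(G) = Pow(Add(1, Mul(Add(-8, G), Add(31, G))), -1) (Function('Y')(G) = Pow(Add(Mul(Add(-8, G), Add(31, G)), 1), -1) = Pow(Add(1, Mul(Add(-8, G), Add(31, G))), -1))
Mul(Function('Y')(-11), Pow(Function('a')(14), -1)) = Mul(Pow(Add(-247, Pow(-11, 2), Mul(23, -11)), -1), Pow(Mul(Rational(1, 3), 14), -1)) = Mul(Pow(Add(-247, 121, -253), -1), Pow(Rational(14, 3), -1)) = Mul(Pow(-379, -1), Rational(3, 14)) = Mul(Rational(-1, 379), Rational(3, 14)) = Rational(-3, 5306)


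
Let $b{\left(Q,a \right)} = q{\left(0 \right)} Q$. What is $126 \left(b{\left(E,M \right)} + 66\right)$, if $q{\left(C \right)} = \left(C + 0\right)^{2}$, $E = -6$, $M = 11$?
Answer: $8316$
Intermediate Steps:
$q{\left(C \right)} = C^{2}$
$b{\left(Q,a \right)} = 0$ ($b{\left(Q,a \right)} = 0^{2} Q = 0 Q = 0$)
$126 \left(b{\left(E,M \right)} + 66\right) = 126 \left(0 + 66\right) = 126 \cdot 66 = 8316$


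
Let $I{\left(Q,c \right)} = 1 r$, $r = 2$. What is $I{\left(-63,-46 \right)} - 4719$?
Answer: $-4717$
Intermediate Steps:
$I{\left(Q,c \right)} = 2$ ($I{\left(Q,c \right)} = 1 \cdot 2 = 2$)
$I{\left(-63,-46 \right)} - 4719 = 2 - 4719 = -4717$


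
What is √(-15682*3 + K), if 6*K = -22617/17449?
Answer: I*√57296194122606/34898 ≈ 216.9*I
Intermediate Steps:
K = -7539/34898 (K = (-22617/17449)/6 = (-22617*1/17449)/6 = (⅙)*(-22617/17449) = -7539/34898 ≈ -0.21603)
√(-15682*3 + K) = √(-15682*3 - 7539/34898) = √(-47046 - 7539/34898) = √(-1641818847/34898) = I*√57296194122606/34898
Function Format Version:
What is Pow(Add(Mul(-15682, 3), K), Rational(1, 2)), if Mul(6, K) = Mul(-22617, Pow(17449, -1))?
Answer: Mul(Rational(1, 34898), I, Pow(57296194122606, Rational(1, 2))) ≈ Mul(216.90, I)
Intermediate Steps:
K = Rational(-7539, 34898) (K = Mul(Rational(1, 6), Mul(-22617, Pow(17449, -1))) = Mul(Rational(1, 6), Mul(-22617, Rational(1, 17449))) = Mul(Rational(1, 6), Rational(-22617, 17449)) = Rational(-7539, 34898) ≈ -0.21603)
Pow(Add(Mul(-15682, 3), K), Rational(1, 2)) = Pow(Add(Mul(-15682, 3), Rational(-7539, 34898)), Rational(1, 2)) = Pow(Add(-47046, Rational(-7539, 34898)), Rational(1, 2)) = Pow(Rational(-1641818847, 34898), Rational(1, 2)) = Mul(Rational(1, 34898), I, Pow(57296194122606, Rational(1, 2)))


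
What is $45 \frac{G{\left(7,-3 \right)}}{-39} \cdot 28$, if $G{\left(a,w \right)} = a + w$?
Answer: $- \frac{1680}{13} \approx -129.23$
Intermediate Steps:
$45 \frac{G{\left(7,-3 \right)}}{-39} \cdot 28 = 45 \frac{7 - 3}{-39} \cdot 28 = 45 \cdot 4 \left(- \frac{1}{39}\right) 28 = 45 \left(- \frac{4}{39}\right) 28 = \left(- \frac{60}{13}\right) 28 = - \frac{1680}{13}$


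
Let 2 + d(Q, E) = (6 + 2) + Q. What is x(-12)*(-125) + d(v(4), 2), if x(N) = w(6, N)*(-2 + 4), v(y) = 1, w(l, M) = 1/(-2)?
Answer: 132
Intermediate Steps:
w(l, M) = -½
d(Q, E) = 6 + Q (d(Q, E) = -2 + ((6 + 2) + Q) = -2 + (8 + Q) = 6 + Q)
x(N) = -1 (x(N) = -(-2 + 4)/2 = -½*2 = -1)
x(-12)*(-125) + d(v(4), 2) = -1*(-125) + (6 + 1) = 125 + 7 = 132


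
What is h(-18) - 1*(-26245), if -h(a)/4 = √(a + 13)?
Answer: 26245 - 4*I*√5 ≈ 26245.0 - 8.9443*I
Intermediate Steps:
h(a) = -4*√(13 + a) (h(a) = -4*√(a + 13) = -4*√(13 + a))
h(-18) - 1*(-26245) = -4*√(13 - 18) - 1*(-26245) = -4*I*√5 + 26245 = 26245 - 4*I*√5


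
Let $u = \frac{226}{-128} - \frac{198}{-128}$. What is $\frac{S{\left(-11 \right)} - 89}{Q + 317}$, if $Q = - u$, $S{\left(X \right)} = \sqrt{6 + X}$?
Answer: $- \frac{2848}{10151} + \frac{32 i \sqrt{5}}{10151} \approx -0.28056 + 0.007049 i$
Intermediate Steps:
$u = - \frac{7}{32}$ ($u = 226 \left(- \frac{1}{128}\right) - - \frac{99}{64} = - \frac{113}{64} + \frac{99}{64} = - \frac{7}{32} \approx -0.21875$)
$Q = \frac{7}{32}$ ($Q = \left(-1\right) \left(- \frac{7}{32}\right) = \frac{7}{32} \approx 0.21875$)
$\frac{S{\left(-11 \right)} - 89}{Q + 317} = \frac{\sqrt{6 - 11} - 89}{\frac{7}{32} + 317} = \frac{\sqrt{-5} - 89}{\frac{10151}{32}} = \left(i \sqrt{5} - 89\right) \frac{32}{10151} = \left(-89 + i \sqrt{5}\right) \frac{32}{10151} = - \frac{2848}{10151} + \frac{32 i \sqrt{5}}{10151}$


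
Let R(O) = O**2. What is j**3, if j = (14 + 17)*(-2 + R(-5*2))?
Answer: 28039050872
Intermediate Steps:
j = 3038 (j = (14 + 17)*(-2 + (-5*2)**2) = 31*(-2 + (-10)**2) = 31*(-2 + 100) = 31*98 = 3038)
j**3 = 3038**3 = 28039050872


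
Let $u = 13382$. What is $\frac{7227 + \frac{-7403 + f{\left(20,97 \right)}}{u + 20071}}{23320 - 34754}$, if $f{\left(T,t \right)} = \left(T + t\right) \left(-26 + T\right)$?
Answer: $- \frac{120878363}{191250801} \approx -0.63204$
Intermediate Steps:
$f{\left(T,t \right)} = \left(-26 + T\right) \left(T + t\right)$
$\frac{7227 + \frac{-7403 + f{\left(20,97 \right)}}{u + 20071}}{23320 - 34754} = \frac{7227 + \frac{-7403 + \left(20^{2} - 520 - 2522 + 20 \cdot 97\right)}{13382 + 20071}}{23320 - 34754} = \frac{7227 + \frac{-7403 + \left(400 - 520 - 2522 + 1940\right)}{33453}}{-11434} = \left(7227 + \left(-7403 - 702\right) \frac{1}{33453}\right) \left(- \frac{1}{11434}\right) = \left(7227 - \frac{8105}{33453}\right) \left(- \frac{1}{11434}\right) = \frac{241756726}{33453} \left(- \frac{1}{11434}\right) = - \frac{120878363}{191250801}$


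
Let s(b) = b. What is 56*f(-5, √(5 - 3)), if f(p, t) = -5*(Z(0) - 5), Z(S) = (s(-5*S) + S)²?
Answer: 1400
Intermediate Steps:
Z(S) = 16*S² (Z(S) = (-5*S + S)² = (-4*S)² = 16*S²)
f(p, t) = 25 (f(p, t) = -5*(16*0² - 5) = -5*(16*0 - 5) = -5*(0 - 5) = -5*(-5) = 25)
56*f(-5, √(5 - 3)) = 56*25 = 1400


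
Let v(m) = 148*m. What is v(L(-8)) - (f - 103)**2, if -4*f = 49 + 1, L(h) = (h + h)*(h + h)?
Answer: 98191/4 ≈ 24548.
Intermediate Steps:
L(h) = 4*h**2 (L(h) = (2*h)*(2*h) = 4*h**2)
f = -25/2 (f = -(49 + 1)/4 = -1/4*50 = -25/2 ≈ -12.500)
v(L(-8)) - (f - 103)**2 = 148*(4*(-8)**2) - (-25/2 - 103)**2 = 148*(4*64) - (-231/2)**2 = 148*256 - 1*53361/4 = 37888 - 53361/4 = 98191/4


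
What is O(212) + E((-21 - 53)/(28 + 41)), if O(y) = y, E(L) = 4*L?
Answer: 14332/69 ≈ 207.71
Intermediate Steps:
O(212) + E((-21 - 53)/(28 + 41)) = 212 + 4*((-21 - 53)/(28 + 41)) = 212 + 4*(-74/69) = 212 - 296/69 = 14332/69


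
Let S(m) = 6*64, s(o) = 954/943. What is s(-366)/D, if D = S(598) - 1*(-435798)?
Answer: 159/68553271 ≈ 2.3194e-6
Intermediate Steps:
s(o) = 954/943 (s(o) = 954*(1/943) = 954/943)
S(m) = 384
D = 436182 (D = 384 - 1*(-435798) = 384 + 435798 = 436182)
s(-366)/D = (954/943)/436182 = (954/943)*(1/436182) = 159/68553271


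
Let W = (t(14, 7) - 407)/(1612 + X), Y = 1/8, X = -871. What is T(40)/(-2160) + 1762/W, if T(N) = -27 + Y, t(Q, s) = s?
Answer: -282017597/86400 ≈ -3264.1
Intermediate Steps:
Y = ⅛ ≈ 0.12500
T(N) = -215/8 (T(N) = -27 + ⅛ = -215/8)
W = -400/741 (W = (7 - 407)/(1612 - 871) = -400/741 ≈ -0.53981)
T(40)/(-2160) + 1762/W = -215/8/(-2160) + 1762/(-400/741) = -215/8*(-1/2160) + 1762*(-741/400) = 43/3456 - 652821/200 = -282017597/86400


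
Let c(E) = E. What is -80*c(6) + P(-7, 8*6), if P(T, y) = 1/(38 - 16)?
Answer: -10559/22 ≈ -479.95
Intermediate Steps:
P(T, y) = 1/22
-80*c(6) + P(-7, 8*6) = -80*6 + 1/22 = -480 + 1/22 = -10559/22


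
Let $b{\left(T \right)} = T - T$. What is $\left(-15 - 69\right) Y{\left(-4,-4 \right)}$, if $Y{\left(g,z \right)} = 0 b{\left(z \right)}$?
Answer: $0$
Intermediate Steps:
$b{\left(T \right)} = 0$
$Y{\left(g,z \right)} = 0$ ($Y{\left(g,z \right)} = 0 \cdot 0 = 0$)
$\left(-15 - 69\right) Y{\left(-4,-4 \right)} = \left(-15 - 69\right) 0 = \left(-84\right) 0 = 0$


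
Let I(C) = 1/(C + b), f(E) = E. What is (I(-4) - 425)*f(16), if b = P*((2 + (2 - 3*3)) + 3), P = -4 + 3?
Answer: -6808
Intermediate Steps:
P = -1
b = 2 (b = -((2 + (2 - 3*3)) + 3) = -((2 + (2 - 9)) + 3) = -((2 - 7) + 3) = -(-5 + 3) = -1*(-2) = 2)
I(C) = 1/(2 + C) (I(C) = 1/(C + 2) = 1/(2 + C))
(I(-4) - 425)*f(16) = (1/(2 - 4) - 425)*16 = (1/(-2) - 425)*16 = (-1/2 - 425)*16 = -851/2*16 = -6808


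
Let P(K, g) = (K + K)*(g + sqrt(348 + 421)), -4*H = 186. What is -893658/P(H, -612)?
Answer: -182306232/11587025 - 297886*sqrt(769)/11587025 ≈ -16.447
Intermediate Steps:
H = -93/2 (H = -1/4*186 = -93/2 ≈ -46.500)
P(K, g) = 2*K*(g + sqrt(769)) (P(K, g) = (2*K)*(g + sqrt(769)) = 2*K*(g + sqrt(769)))
-893658/P(H, -612) = -893658*(-1/(93*(-612 + sqrt(769)))) = -893658/(56916 - 93*sqrt(769))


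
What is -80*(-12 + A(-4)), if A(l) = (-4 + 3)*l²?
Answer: 2240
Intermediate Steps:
A(l) = -l²
-80*(-12 + A(-4)) = -80*(-12 - 1*(-4)²) = -80*(-12 - 1*16) = -80*(-12 - 16) = -80*(-28) = 2240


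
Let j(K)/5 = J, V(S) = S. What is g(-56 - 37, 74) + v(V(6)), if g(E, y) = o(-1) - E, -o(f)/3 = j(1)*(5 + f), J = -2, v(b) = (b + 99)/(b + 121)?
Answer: 27156/127 ≈ 213.83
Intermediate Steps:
v(b) = (99 + b)/(121 + b)
j(K) = -10 (j(K) = 5*(-2) = -10)
o(f) = 150 + 30*f (o(f) = -(-30)*(5 + f) = -3*(-50 - 10*f) = 150 + 30*f)
g(E, y) = 120 - E (g(E, y) = (150 + 30*(-1)) - E = (150 - 30) - E = 120 - E)
g(-56 - 37, 74) + v(V(6)) = (120 - (-56 - 37)) + (99 + 6)/(121 + 6) = (120 - 1*(-93)) + 105/127 = (120 + 93) + (1/127)*105 = 213 + 105/127 = 27156/127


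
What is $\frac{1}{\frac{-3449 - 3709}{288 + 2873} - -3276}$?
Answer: $\frac{3161}{10348278} \approx 0.00030546$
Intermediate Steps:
$\frac{1}{\frac{-3449 - 3709}{288 + 2873} - -3276} = \frac{1}{- \frac{7158}{3161} + 3276} = \frac{1}{\frac{10348278}{3161}} = \frac{3161}{10348278}$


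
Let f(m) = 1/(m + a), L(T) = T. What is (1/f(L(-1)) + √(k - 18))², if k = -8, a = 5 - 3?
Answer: (1 + I*√26)² ≈ -25.0 + 10.198*I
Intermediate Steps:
a = 2
f(m) = 1/(2 + m) (f(m) = 1/(m + 2) = 1/(2 + m))
(1/f(L(-1)) + √(k - 18))² = (1/(1/(2 - 1)) + √(-8 - 18))² = (1/(1/1) + √(-26))² = (1/1 + I*√26)² = (1 + I*√26)²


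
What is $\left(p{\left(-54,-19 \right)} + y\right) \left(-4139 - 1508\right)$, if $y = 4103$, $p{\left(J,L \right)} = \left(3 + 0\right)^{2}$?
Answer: $-23220464$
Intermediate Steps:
$p{\left(J,L \right)} = 9$ ($p{\left(J,L \right)} = 3^{2} = 9$)
$\left(p{\left(-54,-19 \right)} + y\right) \left(-4139 - 1508\right) = \left(9 + 4103\right) \left(-4139 - 1508\right) = 4112 \left(-5647\right) = -23220464$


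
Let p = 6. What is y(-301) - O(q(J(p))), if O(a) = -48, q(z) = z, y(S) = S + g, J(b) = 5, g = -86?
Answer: -339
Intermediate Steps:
y(S) = -86 + S (y(S) = S - 86 = -86 + S)
y(-301) - O(q(J(p))) = (-86 - 301) - 1*(-48) = -387 + 48 = -339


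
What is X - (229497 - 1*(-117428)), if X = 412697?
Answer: 65772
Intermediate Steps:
X - (229497 - 1*(-117428)) = 412697 - (229497 - 1*(-117428)) = 412697 - (229497 + 117428) = 412697 - 1*346925 = 412697 - 346925 = 65772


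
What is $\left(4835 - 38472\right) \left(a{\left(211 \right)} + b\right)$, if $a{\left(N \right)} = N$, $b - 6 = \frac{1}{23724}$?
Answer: $- \frac{173166942433}{23724} \approx -7.2992 \cdot 10^{6}$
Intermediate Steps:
$b = \frac{142345}{23724}$ ($b = 6 + \frac{1}{23724} = \frac{142345}{23724} \approx 6.0$)
$\left(4835 - 38472\right) \left(a{\left(211 \right)} + b\right) = \left(4835 - 38472\right) \left(211 + \frac{142345}{23724}\right) = \left(-33637\right) \frac{5148109}{23724} = - \frac{173166942433}{23724}$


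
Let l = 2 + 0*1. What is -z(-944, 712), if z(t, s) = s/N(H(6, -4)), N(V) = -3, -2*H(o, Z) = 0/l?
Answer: 712/3 ≈ 237.33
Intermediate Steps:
l = 2 (l = 2 + 0 = 2)
H(o, Z) = 0 (H(o, Z) = -0/2 = -½*0 = 0)
z(t, s) = -s/3 (z(t, s) = s/(-3) = s*(-⅓) = -s/3)
-z(-944, 712) = -(-1)*712/3 = -1*(-712/3) = 712/3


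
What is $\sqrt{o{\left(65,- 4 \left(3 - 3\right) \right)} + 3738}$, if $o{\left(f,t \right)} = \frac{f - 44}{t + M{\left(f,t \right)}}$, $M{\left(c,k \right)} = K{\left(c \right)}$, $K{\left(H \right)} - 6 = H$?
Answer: $\frac{3 \sqrt{2093861}}{71} \approx 61.142$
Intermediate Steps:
$K{\left(H \right)} = 6 + H$
$M{\left(c,k \right)} = 6 + c$
$o{\left(f,t \right)} = \frac{-44 + f}{6 + f + t}$ ($o{\left(f,t \right)} = \frac{f - 44}{t + \left(6 + f\right)} = \frac{-44 + f}{6 + f + t}$)
$\sqrt{o{\left(65,- 4 \left(3 - 3\right) \right)} + 3738} = \sqrt{\frac{-44 + 65}{6 + 65 - 4 \left(3 - 3\right)} + 3738} = \sqrt{\frac{1}{6 + 65 - 0} \cdot 21 + 3738} = \sqrt{\frac{1}{6 + 65 + 0} \cdot 21 + 3738} = \sqrt{\frac{1}{71} \cdot 21 + 3738} = \sqrt{\frac{21}{71} + 3738} = \sqrt{\frac{265419}{71}} = \frac{3 \sqrt{2093861}}{71}$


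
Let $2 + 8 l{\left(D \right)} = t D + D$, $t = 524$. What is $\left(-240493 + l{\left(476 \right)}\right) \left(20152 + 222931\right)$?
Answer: $- \frac{203466061909}{4} \approx -5.0866 \cdot 10^{10}$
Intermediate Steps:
$l{\left(D \right)} = - \frac{1}{4} + \frac{525 D}{8}$ ($l{\left(D \right)} = - \frac{1}{4} + \frac{524 D + D}{8} = - \frac{1}{4} + \frac{525 D}{8}$)
$\left(-240493 + l{\left(476 \right)}\right) \left(20152 + 222931\right) = \left(-240493 + \left(- \frac{1}{4} + \frac{525}{8} \cdot 476\right)\right) \left(20152 + 222931\right) = \left(-240493 + \left(- \frac{1}{4} + \frac{62475}{2}\right)\right) 243083 = \left(-240493 + \frac{124949}{4}\right) 243083 = \left(- \frac{837023}{4}\right) 243083 = - \frac{203466061909}{4}$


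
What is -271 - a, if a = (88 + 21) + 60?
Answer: -440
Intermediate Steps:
a = 169 (a = 109 + 60 = 169)
-271 - a = -271 - 1*169 = -271 - 169 = -440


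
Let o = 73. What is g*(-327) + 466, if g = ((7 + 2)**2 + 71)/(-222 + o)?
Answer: 119138/149 ≈ 799.58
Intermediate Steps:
g = -152/149 (g = ((7 + 2)**2 + 71)/(-222 + 73) = (9**2 + 71)/(-149) = (81 + 71)*(-1/149) = 152*(-1/149) = -152/149 ≈ -1.0201)
g*(-327) + 466 = -152/149*(-327) + 466 = 49704/149 + 466 = 119138/149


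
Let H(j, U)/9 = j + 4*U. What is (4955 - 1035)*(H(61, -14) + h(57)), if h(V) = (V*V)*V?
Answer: 726132960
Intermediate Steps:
h(V) = V**3 (h(V) = V**2*V = V**3)
H(j, U) = 9*j + 36*U (H(j, U) = 9*(j + 4*U) = 9*j + 36*U)
(4955 - 1035)*(H(61, -14) + h(57)) = (4955 - 1035)*((9*61 + 36*(-14)) + 57**3) = 3920*((549 - 504) + 185193) = 3920*(45 + 185193) = 3920*185238 = 726132960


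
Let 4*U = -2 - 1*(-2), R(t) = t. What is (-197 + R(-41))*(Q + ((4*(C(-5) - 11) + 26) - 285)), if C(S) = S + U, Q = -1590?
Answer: 455294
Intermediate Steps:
U = 0 (U = (-2 - 1*(-2))/4 = (-2 + 2)/4 = (1/4)*0 = 0)
C(S) = S (C(S) = S + 0 = S)
(-197 + R(-41))*(Q + ((4*(C(-5) - 11) + 26) - 285)) = (-197 - 41)*(-1590 + ((4*(-5 - 11) + 26) - 285)) = -238*(-1590 + ((4*(-16) + 26) - 285)) = -238*(-1590 + ((-64 + 26) - 285)) = -238*(-1590 + (-38 - 285)) = -238*(-1590 - 323) = -238*(-1913) = 455294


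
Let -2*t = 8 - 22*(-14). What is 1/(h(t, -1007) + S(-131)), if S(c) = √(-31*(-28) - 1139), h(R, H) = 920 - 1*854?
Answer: 66/4627 - I*√271/4627 ≈ 0.014264 - 0.0035578*I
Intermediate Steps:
t = -158 (t = -(8 - 22*(-14))/2 = -(8 + 308)/2 = -½*316 = -158)
h(R, H) = 66 (h(R, H) = 920 - 854 = 66)
S(c) = I*√271 (S(c) = √(868 - 1139) = √(-271) = I*√271)
1/(h(t, -1007) + S(-131)) = 1/(66 + I*√271)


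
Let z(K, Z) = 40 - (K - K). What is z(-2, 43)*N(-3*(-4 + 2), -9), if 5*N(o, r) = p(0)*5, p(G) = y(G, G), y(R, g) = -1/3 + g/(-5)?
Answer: -40/3 ≈ -13.333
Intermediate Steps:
y(R, g) = -⅓ - g/5 (y(R, g) = -1*⅓ + g*(-⅕) = -⅓ - g/5)
p(G) = -⅓ - G/5
N(o, r) = -⅓ (N(o, r) = ((-⅓ - ⅕*0)*5)/5 = ((-⅓ + 0)*5)/5 = (-⅓*5)/5 = (⅕)*(-5/3) = -⅓)
z(K, Z) = 40 (z(K, Z) = 40 - 1*0 = 40 + 0 = 40)
z(-2, 43)*N(-3*(-4 + 2), -9) = 40*(-⅓) = -40/3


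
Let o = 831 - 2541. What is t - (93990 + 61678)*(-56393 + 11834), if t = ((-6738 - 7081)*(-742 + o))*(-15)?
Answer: 6428147592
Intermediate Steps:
o = -1710
t = -508262820 (t = ((-6738 - 7081)*(-742 - 1710))*(-15) = -13819*(-2452)*(-15) = 33884188*(-15) = -508262820)
t - (93990 + 61678)*(-56393 + 11834) = -508262820 - (93990 + 61678)*(-56393 + 11834) = -508262820 - 155668*(-44559) = -508262820 - 1*(-6936410412) = -508262820 + 6936410412 = 6428147592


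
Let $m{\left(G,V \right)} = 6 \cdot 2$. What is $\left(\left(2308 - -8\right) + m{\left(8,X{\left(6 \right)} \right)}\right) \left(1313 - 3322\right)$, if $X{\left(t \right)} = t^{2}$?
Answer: $-4676952$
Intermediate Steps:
$m{\left(G,V \right)} = 12$
$\left(\left(2308 - -8\right) + m{\left(8,X{\left(6 \right)} \right)}\right) \left(1313 - 3322\right) = \left(\left(2308 - -8\right) + 12\right) \left(1313 - 3322\right) = \left(\left(2308 + 8\right) + 12\right) \left(-2009\right) = \left(2316 + 12\right) \left(-2009\right) = 2328 \left(-2009\right) = -4676952$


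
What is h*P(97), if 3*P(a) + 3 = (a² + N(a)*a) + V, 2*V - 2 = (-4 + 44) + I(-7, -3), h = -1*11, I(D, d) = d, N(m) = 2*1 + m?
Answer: -418627/6 ≈ -69771.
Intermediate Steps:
N(m) = 2 + m
h = -11
V = 39/2 (V = 1 + ((-4 + 44) - 3)/2 = 1 + (40 - 3)/2 = 1 + (½)*37 = 1 + 37/2 = 39/2 ≈ 19.500)
P(a) = 11/2 + a²/3 + a*(2 + a)/3 (P(a) = -1 + ((a² + (2 + a)*a) + 39/2)/3 = -1 + ((a² + a*(2 + a)) + 39/2)/3 = -1 + (39/2 + a² + a*(2 + a))/3 = -1 + (13/2 + a²/3 + a*(2 + a)/3) = 11/2 + a²/3 + a*(2 + a)/3)
h*P(97) = -11*(11/2 + (⅔)*97 + (⅔)*97²) = -11*(11/2 + 194/3 + (⅔)*9409) = -11*(11/2 + 194/3 + 18818/3) = -11*38057/6 = -418627/6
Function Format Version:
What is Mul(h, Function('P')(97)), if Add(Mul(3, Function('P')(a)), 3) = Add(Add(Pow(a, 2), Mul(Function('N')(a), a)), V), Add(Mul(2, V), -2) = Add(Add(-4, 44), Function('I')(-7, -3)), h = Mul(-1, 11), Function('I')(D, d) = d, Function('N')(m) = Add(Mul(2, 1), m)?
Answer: Rational(-418627, 6) ≈ -69771.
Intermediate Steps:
Function('N')(m) = Add(2, m)
h = -11
V = Rational(39, 2) (V = Add(1, Mul(Rational(1, 2), Add(Add(-4, 44), -3))) = Add(1, Mul(Rational(1, 2), Add(40, -3))) = Add(1, Mul(Rational(1, 2), 37)) = Add(1, Rational(37, 2)) = Rational(39, 2) ≈ 19.500)
Function('P')(a) = Add(Rational(11, 2), Mul(Rational(1, 3), Pow(a, 2)), Mul(Rational(1, 3), a, Add(2, a))) (Function('P')(a) = Add(-1, Mul(Rational(1, 3), Add(Add(Pow(a, 2), Mul(Add(2, a), a)), Rational(39, 2)))) = Add(-1, Mul(Rational(1, 3), Add(Add(Pow(a, 2), Mul(a, Add(2, a))), Rational(39, 2)))) = Add(-1, Mul(Rational(1, 3), Add(Rational(39, 2), Pow(a, 2), Mul(a, Add(2, a))))) = Add(-1, Add(Rational(13, 2), Mul(Rational(1, 3), Pow(a, 2)), Mul(Rational(1, 3), a, Add(2, a)))) = Add(Rational(11, 2), Mul(Rational(1, 3), Pow(a, 2)), Mul(Rational(1, 3), a, Add(2, a))))
Mul(h, Function('P')(97)) = Mul(-11, Add(Rational(11, 2), Mul(Rational(2, 3), 97), Mul(Rational(2, 3), Pow(97, 2)))) = Mul(-11, Add(Rational(11, 2), Rational(194, 3), Mul(Rational(2, 3), 9409))) = Mul(-11, Add(Rational(11, 2), Rational(194, 3), Rational(18818, 3))) = Mul(-11, Rational(38057, 6)) = Rational(-418627, 6)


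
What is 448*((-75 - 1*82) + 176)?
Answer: 8512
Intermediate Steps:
448*((-75 - 1*82) + 176) = 448*((-75 - 82) + 176) = 448*(-157 + 176) = 448*19 = 8512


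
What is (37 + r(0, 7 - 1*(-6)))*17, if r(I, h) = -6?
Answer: 527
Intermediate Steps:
(37 + r(0, 7 - 1*(-6)))*17 = (37 - 6)*17 = 31*17 = 527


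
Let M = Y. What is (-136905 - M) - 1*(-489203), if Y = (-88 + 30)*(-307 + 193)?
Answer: 345686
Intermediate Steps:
Y = 6612 (Y = -58*(-114) = 6612)
M = 6612
(-136905 - M) - 1*(-489203) = (-136905 - 6612) - 1*(-489203) = (-136905 - 1*6612) + 489203 = (-136905 - 6612) + 489203 = -143517 + 489203 = 345686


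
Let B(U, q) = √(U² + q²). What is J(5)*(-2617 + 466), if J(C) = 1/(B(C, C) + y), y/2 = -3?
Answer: -6453/7 - 10755*√2/14 ≈ -2008.3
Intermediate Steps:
y = -6 (y = 2*(-3) = -6)
J(C) = 1/(-6 + √2*√(C²)) (J(C) = 1/(√(C² + C²) - 6) = 1/(√(2*C²) - 6) = 1/(√2*√(C²) - 6) = 1/(-6 + √2*√(C²)))
J(5)*(-2617 + 466) = (-2617 + 466)/(-6 + √2*√(5²)) = -2151/(-6 + √2*√25) = -2151/(-6 + √2*5) = -2151/(-6 + 5*√2)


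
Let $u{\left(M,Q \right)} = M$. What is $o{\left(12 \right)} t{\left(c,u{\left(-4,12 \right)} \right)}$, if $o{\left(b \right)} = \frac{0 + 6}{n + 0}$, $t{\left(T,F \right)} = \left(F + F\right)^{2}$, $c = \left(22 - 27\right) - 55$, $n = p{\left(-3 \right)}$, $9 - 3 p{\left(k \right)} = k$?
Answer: $96$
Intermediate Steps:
$p{\left(k \right)} = 3 - \frac{k}{3}$
$n = 4$ ($n = 3 - -1 = 3 + 1 = 4$)
$c = -60$ ($c = -5 - 55 = -60$)
$t{\left(T,F \right)} = 4 F^{2}$ ($t{\left(T,F \right)} = \left(2 F\right)^{2} = 4 F^{2}$)
$o{\left(b \right)} = \frac{3}{2}$ ($o{\left(b \right)} = \frac{0 + 6}{4 + 0} = \frac{6}{4} = 6 \cdot \frac{1}{4} = \frac{3}{2}$)
$o{\left(12 \right)} t{\left(c,u{\left(-4,12 \right)} \right)} = \frac{3 \cdot 4 \left(-4\right)^{2}}{2} = \frac{3 \cdot 4 \cdot 16}{2} = \frac{3}{2} \cdot 64 = 96$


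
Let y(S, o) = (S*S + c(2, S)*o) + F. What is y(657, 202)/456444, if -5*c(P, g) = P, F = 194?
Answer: 2158811/2282220 ≈ 0.94593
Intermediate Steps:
c(P, g) = -P/5
y(S, o) = 194 + S**2 - 2*o/5 (y(S, o) = (S*S + (-1/5*2)*o) + 194 = (S**2 - 2*o/5) + 194 = 194 + S**2 - 2*o/5)
y(657, 202)/456444 = (194 + 657**2 - 2/5*202)/456444 = (194 + 431649 - 404/5)*(1/456444) = (2158811/5)*(1/456444) = 2158811/2282220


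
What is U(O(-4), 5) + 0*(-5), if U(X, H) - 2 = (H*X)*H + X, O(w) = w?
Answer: -102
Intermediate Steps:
U(X, H) = 2 + X + X*H² (U(X, H) = 2 + ((H*X)*H + X) = 2 + (X*H² + X) = 2 + (X + X*H²) = 2 + X + X*H²)
U(O(-4), 5) + 0*(-5) = (2 - 4 - 4*5²) + 0*(-5) = (2 - 4 - 4*25) + 0 = (2 - 4 - 100) + 0 = -102 + 0 = -102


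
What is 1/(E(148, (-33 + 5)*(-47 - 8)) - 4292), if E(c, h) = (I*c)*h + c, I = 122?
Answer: 1/27802096 ≈ 3.5969e-8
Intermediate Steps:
E(c, h) = c + 122*c*h (E(c, h) = (122*c)*h + c = 122*c*h + c = c + 122*c*h)
1/(E(148, (-33 + 5)*(-47 - 8)) - 4292) = 1/(148*(1 + 122*((-33 + 5)*(-47 - 8))) - 4292) = 1/(148*(1 + 122*(-28*(-55))) - 4292) = 1/(148*(1 + 122*1540) - 4292) = 1/(148*(1 + 187880) - 4292) = 1/(148*187881 - 4292) = 1/(27806388 - 4292) = 1/27802096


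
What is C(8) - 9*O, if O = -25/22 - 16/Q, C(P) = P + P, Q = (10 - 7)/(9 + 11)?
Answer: 21697/22 ≈ 986.23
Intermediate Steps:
Q = 3/20 ≈ 0.15000
C(P) = 2*P
O = -7115/66 (O = -25/22 - 16/3/20 = -25*1/22 - 16*20/3 = -25/22 - 320/3 = -7115/66 ≈ -107.80)
C(8) - 9*O = 2*8 - 9*(-7115/66) = 16 + 21345/22 = 21697/22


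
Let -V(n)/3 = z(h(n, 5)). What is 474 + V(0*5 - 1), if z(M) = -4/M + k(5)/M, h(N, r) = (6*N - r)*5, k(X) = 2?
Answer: 26064/55 ≈ 473.89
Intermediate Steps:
h(N, r) = -5*r + 30*N (h(N, r) = (-r + 6*N)*5 = -5*r + 30*N)
z(M) = -2/M (z(M) = -4/M + 2/M = -2/M)
V(n) = 6/(-25 + 30*n) (V(n) = -(-6)/(-5*5 + 30*n) = -(-6)/(-25 + 30*n) = 6/(-25 + 30*n))
474 + V(0*5 - 1) = 474 + 6/(5*(-5 + 6*(0*5 - 1))) = 474 + 6/(5*(-5 + 6*(0 - 1))) = 474 + 6/(5*(-5 + 6*(-1))) = 474 + 6/(5*(-5 - 6)) = 474 + (6/5)/(-11) = 474 + (6/5)*(-1/11) = 474 - 6/55 = 26064/55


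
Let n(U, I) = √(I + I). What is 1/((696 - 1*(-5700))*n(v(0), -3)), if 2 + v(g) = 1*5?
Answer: -I*√6/38376 ≈ -6.3829e-5*I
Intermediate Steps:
v(g) = 3 (v(g) = -2 + 1*5 = -2 + 5 = 3)
n(U, I) = √2*√I (n(U, I) = √(2*I) = √2*√I)
1/((696 - 1*(-5700))*n(v(0), -3)) = 1/((696 - 1*(-5700))*(√2*√(-3))) = 1/((696 + 5700)*(√2*(I*√3))) = 1/(6396*(I*√6)) = 1/(6396*I*√6) = -I*√6/38376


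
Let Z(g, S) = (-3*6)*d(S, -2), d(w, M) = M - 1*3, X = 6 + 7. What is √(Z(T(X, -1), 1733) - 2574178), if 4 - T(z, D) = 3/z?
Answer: 2*I*√643522 ≈ 1604.4*I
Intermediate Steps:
X = 13
d(w, M) = -3 + M (d(w, M) = M - 3 = -3 + M)
T(z, D) = 4 - 3/z
Z(g, S) = 90 (Z(g, S) = (-3*6)*(-3 - 2) = -18*(-5) = 90)
√(Z(T(X, -1), 1733) - 2574178) = √(90 - 2574178) = √(-2574088) = 2*I*√643522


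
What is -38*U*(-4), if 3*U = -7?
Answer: -1064/3 ≈ -354.67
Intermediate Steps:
U = -7/3 (U = (⅓)*(-7) = -7/3 ≈ -2.3333)
-38*U*(-4) = -38*(-7/3)*(-4) = (266/3)*(-4) = -1064/3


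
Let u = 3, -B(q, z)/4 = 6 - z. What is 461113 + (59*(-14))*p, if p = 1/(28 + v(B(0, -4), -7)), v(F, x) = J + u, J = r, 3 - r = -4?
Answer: 8760734/19 ≈ 4.6109e+5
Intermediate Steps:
B(q, z) = -24 + 4*z (B(q, z) = -4*(6 - z) = -24 + 4*z)
r = 7 (r = 3 - 1*(-4) = 3 + 4 = 7)
J = 7
v(F, x) = 10 (v(F, x) = 7 + 3 = 10)
p = 1/38 (p = 1/(28 + 10) = 1/38 ≈ 0.026316)
461113 + (59*(-14))*p = 461113 + (59*(-14))*(1/38) = 461113 - 826*1/38 = 461113 - 413/19 = 8760734/19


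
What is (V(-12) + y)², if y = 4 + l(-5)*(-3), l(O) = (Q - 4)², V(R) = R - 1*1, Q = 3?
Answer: 144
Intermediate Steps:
V(R) = -1 + R (V(R) = R - 1 = -1 + R)
l(O) = 1 (l(O) = (3 - 4)² = (-1)² = 1)
y = 1 (y = 4 + 1*(-3) = 4 - 3 = 1)
(V(-12) + y)² = ((-1 - 12) + 1)² = (-13 + 1)² = (-12)² = 144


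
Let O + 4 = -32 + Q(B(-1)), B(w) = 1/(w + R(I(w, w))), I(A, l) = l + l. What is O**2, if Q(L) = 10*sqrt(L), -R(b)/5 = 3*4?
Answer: 78956/61 - 720*I*sqrt(61)/61 ≈ 1294.4 - 92.187*I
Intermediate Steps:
I(A, l) = 2*l
R(b) = -60 (R(b) = -15*4 = -5*12 = -60)
B(w) = 1/(-60 + w) (B(w) = 1/(w - 60) = 1/(-60 + w))
O = -36 + 10*I*sqrt(61)/61 (O = -4 + (-32 + 10*sqrt(1/(-60 - 1))) = -4 + (-32 + 10*sqrt(1/(-61))) = -4 + (-32 + 10*sqrt(-1/61)) = -4 + (-32 + 10*(I*sqrt(61)/61)) = -4 + (-32 + 10*I*sqrt(61)/61) = -36 + 10*I*sqrt(61)/61 ≈ -36.0 + 1.2804*I)
O**2 = (-36 + 10*I*sqrt(61)/61)**2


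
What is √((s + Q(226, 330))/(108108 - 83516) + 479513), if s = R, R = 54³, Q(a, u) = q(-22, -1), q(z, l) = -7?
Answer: √18124828352161/6148 ≈ 692.47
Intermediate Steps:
Q(a, u) = -7
R = 157464
s = 157464
√((s + Q(226, 330))/(108108 - 83516) + 479513) = √((157464 - 7)/(108108 - 83516) + 479513) = √(157457/24592 + 479513) = √(11792341153/24592) = √18124828352161/6148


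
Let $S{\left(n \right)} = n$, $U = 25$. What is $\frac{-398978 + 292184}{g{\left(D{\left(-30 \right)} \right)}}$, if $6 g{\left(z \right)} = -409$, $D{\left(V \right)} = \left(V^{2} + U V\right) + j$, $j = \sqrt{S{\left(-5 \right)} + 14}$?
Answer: $\frac{640764}{409} \approx 1566.7$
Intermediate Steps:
$j = 3$ ($j = \sqrt{-5 + 14} = \sqrt{9} = 3$)
$D{\left(V \right)} = 3 + V^{2} + 25 V$ ($D{\left(V \right)} = \left(V^{2} + 25 V\right) + 3 = 3 + V^{2} + 25 V$)
$g{\left(z \right)} = - \frac{409}{6}$ ($g{\left(z \right)} = \frac{1}{6} \left(-409\right) = - \frac{409}{6}$)
$\frac{-398978 + 292184}{g{\left(D{\left(-30 \right)} \right)}} = \frac{-398978 + 292184}{- \frac{409}{6}} = \left(-106794\right) \left(- \frac{6}{409}\right) = \frac{640764}{409}$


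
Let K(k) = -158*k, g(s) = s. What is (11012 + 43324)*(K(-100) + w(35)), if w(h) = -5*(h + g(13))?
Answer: 845468160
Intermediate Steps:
w(h) = -65 - 5*h (w(h) = -5*(h + 13) = -5*(13 + h) = -65 - 5*h)
(11012 + 43324)*(K(-100) + w(35)) = (11012 + 43324)*(-158*(-100) + (-65 - 5*35)) = 54336*(15800 + (-65 - 175)) = 54336*(15800 - 240) = 54336*15560 = 845468160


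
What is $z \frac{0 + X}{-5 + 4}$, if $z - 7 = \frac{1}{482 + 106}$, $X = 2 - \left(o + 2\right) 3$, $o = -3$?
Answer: $- \frac{20585}{588} \approx -35.008$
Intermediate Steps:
$X = 5$ ($X = 2 - \left(-3 + 2\right) 3 = 2 - \left(-1\right) 3 = 2 - -3 = 2 + 3 = 5$)
$z = \frac{4117}{588}$ ($z = 7 + \frac{1}{482 + 106} = 7 + \frac{1}{588} = \frac{4117}{588} \approx 7.0017$)
$z \frac{0 + X}{-5 + 4} = \frac{4117 \frac{0 + 5}{-5 + 4}}{588} = \frac{4117 \frac{5}{-1}}{588} = \frac{4117 \cdot 5 \left(-1\right)}{588} = \frac{4117}{588} \left(-5\right) = - \frac{20585}{588}$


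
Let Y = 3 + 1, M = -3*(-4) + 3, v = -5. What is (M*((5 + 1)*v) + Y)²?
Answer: 198916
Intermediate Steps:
M = 15 (M = 12 + 3 = 15)
Y = 4
(M*((5 + 1)*v) + Y)² = (15*((5 + 1)*(-5)) + 4)² = (15*(6*(-5)) + 4)² = (15*(-30) + 4)² = (-450 + 4)² = (-446)² = 198916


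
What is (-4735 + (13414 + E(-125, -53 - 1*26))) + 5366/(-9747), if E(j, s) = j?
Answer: 83370472/9747 ≈ 8553.5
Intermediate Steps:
(-4735 + (13414 + E(-125, -53 - 1*26))) + 5366/(-9747) = (-4735 + (13414 - 125)) + 5366/(-9747) = (-4735 + 13289) + 5366*(-1/9747) = 8554 - 5366/9747 = 83370472/9747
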